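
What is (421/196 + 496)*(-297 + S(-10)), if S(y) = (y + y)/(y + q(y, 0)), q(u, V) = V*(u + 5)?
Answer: -28802915/196 ≈ -1.4695e+5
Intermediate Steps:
q(u, V) = V*(5 + u)
S(y) = 2 (S(y) = (y + y)/(y + 0*(5 + y)) = (2*y)/(y + 0) = (2*y)/y = 2)
(421/196 + 496)*(-297 + S(-10)) = (421/196 + 496)*(-297 + 2) = (421*(1/196) + 496)*(-295) = (421/196 + 496)*(-295) = (97637/196)*(-295) = -28802915/196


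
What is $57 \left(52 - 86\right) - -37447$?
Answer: $35509$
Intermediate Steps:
$57 \left(52 - 86\right) - -37447 = 57 \left(-34\right) + 37447 = -1938 + 37447 = 35509$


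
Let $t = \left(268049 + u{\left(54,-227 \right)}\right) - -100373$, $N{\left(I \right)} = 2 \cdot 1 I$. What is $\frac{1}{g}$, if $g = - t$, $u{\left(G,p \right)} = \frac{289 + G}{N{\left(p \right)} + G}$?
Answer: $- \frac{400}{147368457} \approx -2.7143 \cdot 10^{-6}$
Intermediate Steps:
$N{\left(I \right)} = 2 I$
$u{\left(G,p \right)} = \frac{289 + G}{G + 2 p}$ ($u{\left(G,p \right)} = \frac{289 + G}{2 p + G} = \frac{289 + G}{G + 2 p}$)
$t = \frac{147368457}{400}$ ($t = \left(268049 + \frac{289 + 54}{54 + 2 \left(-227\right)}\right) - -100373 = \left(268049 + \frac{1}{54 - 454} \cdot 343\right) + 100373 = \left(268049 + \frac{1}{-400} \cdot 343\right) + 100373 = \left(268049 - \frac{343}{400}\right) + 100373 = \frac{107219257}{400} + 100373 = \frac{147368457}{400} \approx 3.6842 \cdot 10^{5}$)
$g = - \frac{147368457}{400}$ ($g = \left(-1\right) \frac{147368457}{400} = - \frac{147368457}{400} \approx -3.6842 \cdot 10^{5}$)
$\frac{1}{g} = \frac{1}{- \frac{147368457}{400}} = - \frac{400}{147368457}$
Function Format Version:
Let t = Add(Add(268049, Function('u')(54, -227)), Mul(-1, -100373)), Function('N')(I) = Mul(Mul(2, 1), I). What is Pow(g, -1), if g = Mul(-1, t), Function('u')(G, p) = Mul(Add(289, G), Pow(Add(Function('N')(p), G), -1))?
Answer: Rational(-400, 147368457) ≈ -2.7143e-6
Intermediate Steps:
Function('N')(I) = Mul(2, I)
Function('u')(G, p) = Mul(Pow(Add(G, Mul(2, p)), -1), Add(289, G)) (Function('u')(G, p) = Mul(Add(289, G), Pow(Add(Mul(2, p), G), -1)) = Mul(Add(289, G), Pow(Add(G, Mul(2, p)), -1)) = Mul(Pow(Add(G, Mul(2, p)), -1), Add(289, G)))
t = Rational(147368457, 400) (t = Add(Add(268049, Mul(Pow(Add(54, Mul(2, -227)), -1), Add(289, 54))), Mul(-1, -100373)) = Add(Add(268049, Mul(Pow(Add(54, -454), -1), 343)), 100373) = Add(Add(268049, Mul(Pow(-400, -1), 343)), 100373) = Add(Add(268049, Mul(Rational(-1, 400), 343)), 100373) = Add(Add(268049, Rational(-343, 400)), 100373) = Add(Rational(107219257, 400), 100373) = Rational(147368457, 400) ≈ 3.6842e+5)
g = Rational(-147368457, 400) (g = Mul(-1, Rational(147368457, 400)) = Rational(-147368457, 400) ≈ -3.6842e+5)
Pow(g, -1) = Pow(Rational(-147368457, 400), -1) = Rational(-400, 147368457)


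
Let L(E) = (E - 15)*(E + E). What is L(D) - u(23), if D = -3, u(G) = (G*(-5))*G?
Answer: 2753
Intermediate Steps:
u(G) = -5*G**2 (u(G) = (-5*G)*G = -5*G**2)
L(E) = 2*E*(-15 + E) (L(E) = (-15 + E)*(2*E) = 2*E*(-15 + E))
L(D) - u(23) = 2*(-3)*(-15 - 3) - (-5)*23**2 = 2*(-3)*(-18) - (-5)*529 = 108 - 1*(-2645) = 108 + 2645 = 2753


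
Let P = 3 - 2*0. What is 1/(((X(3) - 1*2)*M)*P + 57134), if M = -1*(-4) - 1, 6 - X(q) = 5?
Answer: 1/57125 ≈ 1.7505e-5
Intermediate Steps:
X(q) = 1 (X(q) = 6 - 1*5 = 6 - 5 = 1)
M = 3 (M = 4 - 1 = 3)
P = 3 (P = 3 + 0 = 3)
1/(((X(3) - 1*2)*M)*P + 57134) = 1/(((1 - 1*2)*3)*3 + 57134) = 1/(((1 - 2)*3)*3 + 57134) = 1/(-1*3*3 + 57134) = 1/(-3*3 + 57134) = 1/(-9 + 57134) = 1/57125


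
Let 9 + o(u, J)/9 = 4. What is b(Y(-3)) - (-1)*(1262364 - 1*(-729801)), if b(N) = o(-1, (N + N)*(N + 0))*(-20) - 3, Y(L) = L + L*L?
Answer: 1993062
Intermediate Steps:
Y(L) = L + L²
o(u, J) = -45 (o(u, J) = -81 + 9*4 = -81 + 36 = -45)
b(N) = 897 (b(N) = -45*(-20) - 3 = 900 - 3 = 897)
b(Y(-3)) - (-1)*(1262364 - 1*(-729801)) = 897 - (-1)*(1262364 - 1*(-729801)) = 897 - (-1)*(1262364 + 729801) = 897 - (-1)*1992165 = 897 - 1*(-1992165) = 897 + 1992165 = 1993062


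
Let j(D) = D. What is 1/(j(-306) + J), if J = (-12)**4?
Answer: 1/20430 ≈ 4.8948e-5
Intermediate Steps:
J = 20736
1/(j(-306) + J) = 1/(-306 + 20736) = 1/20430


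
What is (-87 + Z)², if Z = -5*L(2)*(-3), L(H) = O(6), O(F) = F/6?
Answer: 5184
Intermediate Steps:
O(F) = F/6 (O(F) = F*(⅙) = F/6)
L(H) = 1 (L(H) = (⅙)*6 = 1)
Z = 15 (Z = -5*1*(-3) = -5*(-3) = 15)
(-87 + Z)² = (-87 + 15)² = (-72)² = 5184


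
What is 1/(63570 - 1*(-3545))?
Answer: 1/67115 ≈ 1.4900e-5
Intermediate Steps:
1/(63570 - 1*(-3545)) = 1/(63570 + 3545) = 1/67115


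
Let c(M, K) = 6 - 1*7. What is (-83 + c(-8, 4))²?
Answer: 7056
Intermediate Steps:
c(M, K) = -1 (c(M, K) = 6 - 7 = -1)
(-83 + c(-8, 4))² = (-83 - 1)² = (-84)² = 7056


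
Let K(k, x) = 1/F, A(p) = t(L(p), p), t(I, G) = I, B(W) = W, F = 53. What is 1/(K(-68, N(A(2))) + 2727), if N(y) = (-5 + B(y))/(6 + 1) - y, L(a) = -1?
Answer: 53/144532 ≈ 0.00036670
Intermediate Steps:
A(p) = -1
N(y) = -5/7 - 6*y/7 (N(y) = (-5 + y)/(6 + 1) - y = (-5 + y)/7 - y = (-5 + y)*(1/7) - y = (-5/7 + y/7) - y = -5/7 - 6*y/7)
K(k, x) = 1/53
1/(K(-68, N(A(2))) + 2727) = 1/(1/53 + 2727) = 1/(144532/53) = 53/144532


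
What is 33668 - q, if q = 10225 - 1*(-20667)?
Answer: 2776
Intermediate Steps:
q = 30892 (q = 10225 + 20667 = 30892)
33668 - q = 33668 - 1*30892 = 33668 - 30892 = 2776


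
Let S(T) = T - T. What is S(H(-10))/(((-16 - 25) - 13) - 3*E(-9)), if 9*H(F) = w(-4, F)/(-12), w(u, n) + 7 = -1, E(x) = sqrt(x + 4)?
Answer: 0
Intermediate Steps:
E(x) = sqrt(4 + x)
w(u, n) = -8 (w(u, n) = -7 - 1 = -8)
H(F) = 2/27 (H(F) = (-8/(-12))/9 = (-8*(-1/12))/9 = (1/9)*(2/3) = 2/27)
S(T) = 0
S(H(-10))/(((-16 - 25) - 13) - 3*E(-9)) = 0/(((-16 - 25) - 13) - 3*sqrt(4 - 9)) = 0/((-41 - 13) - 3*I*sqrt(5)) = 0/(-54 - 3*I*sqrt(5)) = 0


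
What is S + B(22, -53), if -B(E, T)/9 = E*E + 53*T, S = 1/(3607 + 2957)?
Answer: 137351701/6564 ≈ 20925.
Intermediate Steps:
S = 1/6564 ≈ 0.00015235
B(E, T) = -477*T - 9*E**2 (B(E, T) = -9*(E*E + 53*T) = -9*(E**2 + 53*T) = -477*T - 9*E**2)
S + B(22, -53) = 1/6564 + (-477*(-53) - 9*22**2) = 1/6564 + (25281 - 9*484) = 1/6564 + (25281 - 4356) = 1/6564 + 20925 = 137351701/6564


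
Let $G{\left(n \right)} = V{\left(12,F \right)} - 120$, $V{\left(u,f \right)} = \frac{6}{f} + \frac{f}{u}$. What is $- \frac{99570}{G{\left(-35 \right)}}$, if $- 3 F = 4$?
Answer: $\frac{1792260}{2243} \approx 799.05$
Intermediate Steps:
$F = - \frac{4}{3}$ ($F = \left(- \frac{1}{3}\right) 4 = - \frac{4}{3} \approx -1.3333$)
$G{\left(n \right)} = - \frac{2243}{18}$ ($G{\left(n \right)} = \left(\frac{6}{- \frac{4}{3}} - \frac{4}{3 \cdot 12}\right) - 120 = \left(6 \left(- \frac{3}{4}\right) - \frac{1}{9}\right) - 120 = \left(- \frac{9}{2} - \frac{1}{9}\right) - 120 = - \frac{83}{18} - 120 = - \frac{2243}{18}$)
$- \frac{99570}{G{\left(-35 \right)}} = - \frac{99570}{- \frac{2243}{18}} = \left(-99570\right) \left(- \frac{18}{2243}\right) = \frac{1792260}{2243}$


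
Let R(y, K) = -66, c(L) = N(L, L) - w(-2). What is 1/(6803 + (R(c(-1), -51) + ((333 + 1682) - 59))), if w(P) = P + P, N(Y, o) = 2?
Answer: 1/8693 ≈ 0.00011504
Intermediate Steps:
w(P) = 2*P
c(L) = 6 (c(L) = 2 - 2*(-2) = 2 - 1*(-4) = 2 + 4 = 6)
1/(6803 + (R(c(-1), -51) + ((333 + 1682) - 59))) = 1/(6803 + (-66 + ((333 + 1682) - 59))) = 1/(6803 + (-66 + (2015 - 59))) = 1/(6803 + (-66 + 1956)) = 1/(6803 + 1890) = 1/8693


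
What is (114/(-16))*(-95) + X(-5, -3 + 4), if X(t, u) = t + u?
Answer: 5383/8 ≈ 672.88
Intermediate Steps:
(114/(-16))*(-95) + X(-5, -3 + 4) = (114/(-16))*(-95) + (-5 + (-3 + 4)) = (114*(-1/16))*(-95) + (-5 + 1) = -57/8*(-95) - 4 = 5415/8 - 4 = 5383/8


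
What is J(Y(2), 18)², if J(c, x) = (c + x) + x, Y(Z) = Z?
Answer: 1444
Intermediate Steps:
J(c, x) = c + 2*x
J(Y(2), 18)² = (2 + 2*18)² = (2 + 36)² = 38² = 1444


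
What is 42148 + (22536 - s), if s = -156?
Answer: 64840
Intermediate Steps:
42148 + (22536 - s) = 42148 + (22536 - 1*(-156)) = 42148 + (22536 + 156) = 42148 + 22692 = 64840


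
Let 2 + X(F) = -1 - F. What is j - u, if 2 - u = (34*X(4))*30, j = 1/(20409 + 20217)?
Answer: -290150891/40626 ≈ -7142.0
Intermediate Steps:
X(F) = -3 - F (X(F) = -2 + (-1 - F) = -3 - F)
j = 1/40626 ≈ 2.4615e-5
u = 7142 (u = 2 - 34*(-3 - 1*4)*30 = 2 - 34*(-3 - 4)*30 = 2 - 34*(-7)*30 = 2 - (-238)*30 = 2 - 1*(-7140) = 2 + 7140 = 7142)
j - u = 1/40626 - 1*7142 = 1/40626 - 7142 = -290150891/40626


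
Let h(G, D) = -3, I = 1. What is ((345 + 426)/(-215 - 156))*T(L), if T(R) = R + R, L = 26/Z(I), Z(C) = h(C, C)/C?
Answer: 13364/371 ≈ 36.022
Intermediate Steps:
Z(C) = -3/C
L = -26/3 (L = 26/((-3/1)) = 26/((-3*1)) = 26/(-3) = 26*(-⅓) = -26/3 ≈ -8.6667)
T(R) = 2*R
((345 + 426)/(-215 - 156))*T(L) = ((345 + 426)/(-215 - 156))*(2*(-26/3)) = (771/(-371))*(-52/3) = (771*(-1/371))*(-52/3) = -771/371*(-52/3) = 13364/371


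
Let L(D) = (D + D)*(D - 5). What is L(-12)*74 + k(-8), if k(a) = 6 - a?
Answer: 30206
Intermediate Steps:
L(D) = 2*D*(-5 + D) (L(D) = (2*D)*(-5 + D) = 2*D*(-5 + D))
L(-12)*74 + k(-8) = (2*(-12)*(-5 - 12))*74 + (6 - 1*(-8)) = (2*(-12)*(-17))*74 + (6 + 8) = 408*74 + 14 = 30192 + 14 = 30206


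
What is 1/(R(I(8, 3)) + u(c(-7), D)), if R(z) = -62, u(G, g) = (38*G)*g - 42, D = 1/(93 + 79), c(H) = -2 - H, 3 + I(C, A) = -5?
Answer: -86/8849 ≈ -0.0097186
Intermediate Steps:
I(C, A) = -8 (I(C, A) = -3 - 5 = -8)
D = 1/172 ≈ 0.0058140
u(G, g) = -42 + 38*G*g (u(G, g) = 38*G*g - 42 = -42 + 38*G*g)
1/(R(I(8, 3)) + u(c(-7), D)) = 1/(-62 + (-42 + 38*(-2 - 1*(-7))*(1/172))) = 1/(-62 + (-42 + 38*(-2 + 7)*(1/172))) = 1/(-62 + (-42 + 38*5*(1/172))) = 1/(-62 + (-42 + 95/86)) = 1/(-62 - 3517/86) = 1/(-8849/86) = -86/8849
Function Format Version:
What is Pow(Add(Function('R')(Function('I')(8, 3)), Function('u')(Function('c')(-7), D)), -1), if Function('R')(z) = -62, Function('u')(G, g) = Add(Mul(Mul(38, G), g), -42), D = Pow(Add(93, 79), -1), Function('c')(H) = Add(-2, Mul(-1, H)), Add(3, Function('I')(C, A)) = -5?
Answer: Rational(-86, 8849) ≈ -0.0097186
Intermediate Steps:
Function('I')(C, A) = -8 (Function('I')(C, A) = Add(-3, -5) = -8)
D = Rational(1, 172) (D = Pow(172, -1) = Rational(1, 172) ≈ 0.0058140)
Function('u')(G, g) = Add(-42, Mul(38, G, g)) (Function('u')(G, g) = Add(Mul(38, G, g), -42) = Add(-42, Mul(38, G, g)))
Pow(Add(Function('R')(Function('I')(8, 3)), Function('u')(Function('c')(-7), D)), -1) = Pow(Add(-62, Add(-42, Mul(38, Add(-2, Mul(-1, -7)), Rational(1, 172)))), -1) = Pow(Add(-62, Add(-42, Mul(38, Add(-2, 7), Rational(1, 172)))), -1) = Pow(Add(-62, Add(-42, Mul(38, 5, Rational(1, 172)))), -1) = Pow(Add(-62, Add(-42, Rational(95, 86))), -1) = Pow(Add(-62, Rational(-3517, 86)), -1) = Pow(Rational(-8849, 86), -1) = Rational(-86, 8849)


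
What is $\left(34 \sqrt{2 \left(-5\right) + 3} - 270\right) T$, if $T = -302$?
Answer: $81540 - 10268 i \sqrt{7} \approx 81540.0 - 27167.0 i$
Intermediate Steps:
$\left(34 \sqrt{2 \left(-5\right) + 3} - 270\right) T = \left(34 \sqrt{2 \left(-5\right) + 3} - 270\right) \left(-302\right) = \left(34 \sqrt{-10 + 3} - 270\right) \left(-302\right) = \left(34 \sqrt{-7} - 270\right) \left(-302\right) = \left(34 i \sqrt{7} - 270\right) \left(-302\right) = \left(-270 + 34 i \sqrt{7}\right) \left(-302\right) = 81540 - 10268 i \sqrt{7}$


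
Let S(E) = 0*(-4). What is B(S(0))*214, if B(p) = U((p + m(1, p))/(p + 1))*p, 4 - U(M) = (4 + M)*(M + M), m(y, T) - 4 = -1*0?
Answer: 0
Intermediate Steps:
S(E) = 0
m(y, T) = 4 (m(y, T) = 4 - 1*0 = 4 + 0 = 4)
U(M) = 4 - 2*M*(4 + M) (U(M) = 4 - (4 + M)*(M + M) = 4 - (4 + M)*2*M = 4 - 2*M*(4 + M))
B(p) = p*(4 - 8*(4 + p)/(1 + p) - 2*(4 + p)²/(1 + p)²) (B(p) = (4 - 8*(p + 4)/(p + 1) - 2*(p + 4)²/(p + 1)²)*p = (4 - 8*(4 + p)/(1 + p) - 2*(4 + p)²/(1 + p)²)*p = p*(4 - 8*(4 + p)/(1 + p) - 2*(4 + p)²/(1 + p)²))
B(S(0))*214 = (6*0*(-10 - 1*0² - 8*0)/(1 + 0² + 2*0))*214 = (6*0*(-10 - 1*0 + 0)/(1 + 0 + 0))*214 = (6*0*(-10 + 0 + 0)/1)*214 = (6*0*1*(-10))*214 = 0*214 = 0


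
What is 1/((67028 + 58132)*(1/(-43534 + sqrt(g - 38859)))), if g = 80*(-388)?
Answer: -21767/62580 + I*sqrt(69899)/125160 ≈ -0.34783 + 0.0021124*I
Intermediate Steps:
g = -31040
1/((67028 + 58132)*(1/(-43534 + sqrt(g - 38859)))) = 1/((67028 + 58132)*(1/(-43534 + sqrt(-31040 - 38859)))) = 1/(125160*(1/(-43534 + sqrt(-69899)))) = 1/(125160*(1/(-43534 + I*sqrt(69899)))) = (-43534 + I*sqrt(69899))/125160 = -21767/62580 + I*sqrt(69899)/125160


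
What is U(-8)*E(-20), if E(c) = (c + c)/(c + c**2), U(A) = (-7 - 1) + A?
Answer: 32/19 ≈ 1.6842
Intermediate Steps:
U(A) = -8 + A
E(c) = 2*c/(c + c**2) (E(c) = (2*c)/(c + c**2) = 2*c/(c + c**2))
U(-8)*E(-20) = (-8 - 8)*(2/(1 - 20)) = -32/(-19) = -32*(-1)/19 = -16*(-2/19) = 32/19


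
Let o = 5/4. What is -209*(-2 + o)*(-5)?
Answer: -3135/4 ≈ -783.75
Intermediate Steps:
o = 5/4 (o = 5*(1/4) = 5/4 ≈ 1.2500)
-209*(-2 + o)*(-5) = -209*(-2 + 5/4)*(-5) = -(-627)*(-5)/4 = -209*15/4 = -3135/4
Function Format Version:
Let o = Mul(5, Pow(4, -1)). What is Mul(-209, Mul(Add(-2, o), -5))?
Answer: Rational(-3135, 4) ≈ -783.75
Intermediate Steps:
o = Rational(5, 4) (o = Mul(5, Rational(1, 4)) = Rational(5, 4) ≈ 1.2500)
Mul(-209, Mul(Add(-2, o), -5)) = Mul(-209, Mul(Add(-2, Rational(5, 4)), -5)) = Mul(-209, Mul(Rational(-3, 4), -5)) = Mul(-209, Rational(15, 4)) = Rational(-3135, 4)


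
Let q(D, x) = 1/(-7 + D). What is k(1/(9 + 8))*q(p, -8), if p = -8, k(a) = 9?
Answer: -⅗ ≈ -0.60000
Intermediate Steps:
k(1/(9 + 8))*q(p, -8) = 9/(-7 - 8) = 9/(-15) = 9*(-1/15) = -⅗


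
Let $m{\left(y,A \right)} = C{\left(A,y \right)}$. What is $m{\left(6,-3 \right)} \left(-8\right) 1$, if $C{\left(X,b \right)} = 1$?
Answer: $-8$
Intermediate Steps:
$m{\left(y,A \right)} = 1$
$m{\left(6,-3 \right)} \left(-8\right) 1 = 1 \left(-8\right) 1 = \left(-8\right) 1 = -8$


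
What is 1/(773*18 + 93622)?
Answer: 1/107536 ≈ 9.2992e-6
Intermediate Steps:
1/(773*18 + 93622) = 1/(13914 + 93622) = 1/107536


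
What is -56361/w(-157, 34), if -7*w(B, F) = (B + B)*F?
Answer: -394527/10676 ≈ -36.955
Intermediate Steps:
w(B, F) = -2*B*F/7 (w(B, F) = -(B + B)*F/7 = -2*B*F/7)
-56361/w(-157, 34) = -56361/((-2/7*(-157)*34)) = -56361/10676/7 = -56361*7/10676 = -394527/10676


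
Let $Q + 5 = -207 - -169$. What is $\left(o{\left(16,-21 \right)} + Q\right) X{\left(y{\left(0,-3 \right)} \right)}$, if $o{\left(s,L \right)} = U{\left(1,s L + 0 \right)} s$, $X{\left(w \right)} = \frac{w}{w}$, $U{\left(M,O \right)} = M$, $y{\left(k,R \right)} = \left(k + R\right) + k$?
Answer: $-27$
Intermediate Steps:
$y{\left(k,R \right)} = R + 2 k$ ($y{\left(k,R \right)} = \left(R + k\right) + k = R + 2 k$)
$X{\left(w \right)} = 1$
$o{\left(s,L \right)} = s$ ($o{\left(s,L \right)} = 1 s = s$)
$Q = -43$ ($Q = -5 - 38 = -43$)
$\left(o{\left(16,-21 \right)} + Q\right) X{\left(y{\left(0,-3 \right)} \right)} = \left(16 - 43\right) 1 = \left(-27\right) 1 = -27$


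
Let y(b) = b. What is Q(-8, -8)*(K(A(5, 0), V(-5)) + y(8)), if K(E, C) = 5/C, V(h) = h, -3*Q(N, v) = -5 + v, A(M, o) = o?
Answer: 91/3 ≈ 30.333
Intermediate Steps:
Q(N, v) = 5/3 - v/3 (Q(N, v) = -(-5 + v)/3 = 5/3 - v/3)
Q(-8, -8)*(K(A(5, 0), V(-5)) + y(8)) = (5/3 - ⅓*(-8))*(5/(-5) + 8) = (5/3 + 8/3)*(5*(-⅕) + 8) = 13*(-1 + 8)/3 = (13/3)*7 = 91/3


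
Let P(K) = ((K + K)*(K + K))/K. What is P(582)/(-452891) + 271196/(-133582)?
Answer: -61566603266/30249042781 ≈ -2.0353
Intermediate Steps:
P(K) = 4*K (P(K) = ((2*K)*(2*K))/K = (4*K**2)/K = 4*K)
P(582)/(-452891) + 271196/(-133582) = (4*582)/(-452891) + 271196/(-133582) = 2328*(-1/452891) + 271196*(-1/133582) = -2328/452891 - 135598/66791 = -61566603266/30249042781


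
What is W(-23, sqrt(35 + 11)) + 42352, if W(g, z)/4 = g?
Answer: 42260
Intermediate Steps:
W(g, z) = 4*g
W(-23, sqrt(35 + 11)) + 42352 = 4*(-23) + 42352 = -92 + 42352 = 42260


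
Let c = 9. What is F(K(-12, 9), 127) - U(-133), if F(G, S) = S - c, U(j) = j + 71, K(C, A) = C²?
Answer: 180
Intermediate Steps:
U(j) = 71 + j
F(G, S) = -9 + S (F(G, S) = S - 1*9 = S - 9 = -9 + S)
F(K(-12, 9), 127) - U(-133) = (-9 + 127) - (71 - 133) = 118 - 1*(-62) = 118 + 62 = 180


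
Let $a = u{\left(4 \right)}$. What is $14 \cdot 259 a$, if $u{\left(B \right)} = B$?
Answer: $14504$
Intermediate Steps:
$a = 4$
$14 \cdot 259 a = 14 \cdot 259 \cdot 4 = 14 \cdot 1036 = 14504$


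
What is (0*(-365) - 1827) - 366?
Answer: -2193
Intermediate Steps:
(0*(-365) - 1827) - 366 = (0 - 1827) - 366 = -1827 - 366 = -2193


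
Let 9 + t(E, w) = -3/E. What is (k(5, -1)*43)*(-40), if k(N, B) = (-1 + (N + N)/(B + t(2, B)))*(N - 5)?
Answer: 0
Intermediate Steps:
t(E, w) = -9 - 3/E
k(N, B) = (-1 + 2*N/(-21/2 + B))*(-5 + N) (k(N, B) = (-1 + (N + N)/(B + (-9 - 3/2)))*(N - 5) = (-1 + (2*N)/(B + (-9 - 3*½)))*(-5 + N) = (-1 + (2*N)/(B + (-9 - 3/2)))*(-5 + N) = (-1 + (2*N)/(B - 21/2))*(-5 + N) = (-1 + (2*N)/(-21/2 + B))*(-5 + N) = (-1 + 2*N/(-21/2 + B))*(-5 + N))
(k(5, -1)*43)*(-40) = (((105 - 1*5 - 10*(-1) - 4*5² + 2*(-1)*5)/(21 - 2*(-1)))*43)*(-40) = (((105 - 5 + 10 - 4*25 - 10)/(21 + 2))*43)*(-40) = (((105 - 5 + 10 - 100 - 10)/23)*43)*(-40) = (((1/23)*0)*43)*(-40) = (0*43)*(-40) = 0*(-40) = 0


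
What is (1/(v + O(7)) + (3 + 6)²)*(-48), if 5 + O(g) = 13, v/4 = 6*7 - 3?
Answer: -159420/41 ≈ -3888.3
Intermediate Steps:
v = 156 (v = 4*(6*7 - 3) = 4*(42 - 3) = 4*39 = 156)
O(g) = 8 (O(g) = -5 + 13 = 8)
(1/(v + O(7)) + (3 + 6)²)*(-48) = (1/(156 + 8) + (3 + 6)²)*(-48) = (1/164 + 9²)*(-48) = (1/164 + 81)*(-48) = (13285/164)*(-48) = -159420/41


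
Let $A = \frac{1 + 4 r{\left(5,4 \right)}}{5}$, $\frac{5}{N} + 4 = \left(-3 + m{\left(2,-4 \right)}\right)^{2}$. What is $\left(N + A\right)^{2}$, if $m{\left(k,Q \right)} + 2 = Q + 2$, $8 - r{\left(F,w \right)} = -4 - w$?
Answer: $\frac{13924}{81} \approx 171.9$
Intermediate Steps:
$r{\left(F,w \right)} = 12 + w$ ($r{\left(F,w \right)} = 8 - \left(-4 - w\right) = 8 + \left(4 + w\right) = 12 + w$)
$m{\left(k,Q \right)} = Q$ ($m{\left(k,Q \right)} = -2 + \left(Q + 2\right) = -2 + \left(2 + Q\right) = Q$)
$N = \frac{1}{9}$ ($N = \frac{5}{-4 + \left(-3 - 4\right)^{2}} = \frac{5}{-4 + \left(-7\right)^{2}} = \frac{5}{-4 + 49} = \frac{5}{45} = 5 \cdot \frac{1}{45} = \frac{1}{9} \approx 0.11111$)
$A = 13$ ($A = \frac{1 + 4 \left(12 + 4\right)}{5} = \left(1 + 4 \cdot 16\right) \frac{1}{5} = \left(1 + 64\right) \frac{1}{5} = 65 \cdot \frac{1}{5} = 13$)
$\left(N + A\right)^{2} = \left(\frac{1}{9} + 13\right)^{2} = \left(\frac{118}{9}\right)^{2} = \frac{13924}{81}$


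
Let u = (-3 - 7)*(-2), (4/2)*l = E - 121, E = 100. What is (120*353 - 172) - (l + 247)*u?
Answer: 37458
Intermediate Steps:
l = -21/2 (l = (100 - 121)/2 = (1/2)*(-21) = -21/2 ≈ -10.500)
u = 20 (u = -10*(-2) = 20)
(120*353 - 172) - (l + 247)*u = (120*353 - 172) - (-21/2 + 247)*20 = (42360 - 172) - 473*20/2 = 42188 - 1*4730 = 42188 - 4730 = 37458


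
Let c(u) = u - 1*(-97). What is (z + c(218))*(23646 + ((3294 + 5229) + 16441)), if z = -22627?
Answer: -1084586320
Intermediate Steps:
c(u) = 97 + u (c(u) = u + 97 = 97 + u)
(z + c(218))*(23646 + ((3294 + 5229) + 16441)) = (-22627 + (97 + 218))*(23646 + ((3294 + 5229) + 16441)) = (-22627 + 315)*(23646 + (8523 + 16441)) = -22312*(23646 + 24964) = -22312*48610 = -1084586320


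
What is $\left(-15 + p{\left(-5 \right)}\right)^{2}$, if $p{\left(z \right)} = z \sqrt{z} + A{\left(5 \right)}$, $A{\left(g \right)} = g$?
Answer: $-25 + 100 i \sqrt{5} \approx -25.0 + 223.61 i$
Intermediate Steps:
$p{\left(z \right)} = 5 + z^{\frac{3}{2}}$ ($p{\left(z \right)} = z \sqrt{z} + 5 = z^{\frac{3}{2}} + 5 = 5 + z^{\frac{3}{2}}$)
$\left(-15 + p{\left(-5 \right)}\right)^{2} = \left(-15 + \left(5 + \left(-5\right)^{\frac{3}{2}}\right)\right)^{2} = \left(-15 + \left(5 - 5 i \sqrt{5}\right)\right)^{2} = \left(-10 - 5 i \sqrt{5}\right)^{2}$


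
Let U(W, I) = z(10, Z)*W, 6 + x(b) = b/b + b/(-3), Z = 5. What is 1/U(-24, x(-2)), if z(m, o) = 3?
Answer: -1/72 ≈ -0.013889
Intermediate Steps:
x(b) = -5 - b/3 (x(b) = -6 + (b/b + b/(-3)) = -6 + (1 + b*(-1/3)) = -6 + (1 - b/3) = -5 - b/3)
U(W, I) = 3*W
1/U(-24, x(-2)) = 1/(3*(-24)) = 1/(-72) = -1/72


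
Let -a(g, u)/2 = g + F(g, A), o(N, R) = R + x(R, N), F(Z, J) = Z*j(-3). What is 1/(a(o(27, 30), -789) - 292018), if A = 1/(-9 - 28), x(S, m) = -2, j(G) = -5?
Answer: -1/291794 ≈ -3.4271e-6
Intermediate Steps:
A = -1/37 (A = 1/(-37) = -1/37 ≈ -0.027027)
F(Z, J) = -5*Z (F(Z, J) = Z*(-5) = -5*Z)
o(N, R) = -2 + R (o(N, R) = R - 2 = -2 + R)
a(g, u) = 8*g (a(g, u) = -2*(g - 5*g) = -(-8)*g = 8*g)
1/(a(o(27, 30), -789) - 292018) = 1/(8*(-2 + 30) - 292018) = 1/(8*28 - 292018) = 1/(224 - 292018) = 1/(-291794) = -1/291794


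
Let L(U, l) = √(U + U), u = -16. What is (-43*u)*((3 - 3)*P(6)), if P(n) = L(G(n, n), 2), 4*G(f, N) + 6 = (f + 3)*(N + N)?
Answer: 0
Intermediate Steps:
G(f, N) = -3/2 + N*(3 + f)/2 (G(f, N) = -3/2 + ((f + 3)*(N + N))/4 = -3/2 + ((3 + f)*(2*N))/4 = -3/2 + (2*N*(3 + f))/4 = -3/2 + N*(3 + f)/2)
L(U, l) = √2*√U (L(U, l) = √(2*U) = √2*√U)
P(n) = √2*√(-3/2 + n²/2 + 3*n/2) (P(n) = √2*√(-3/2 + 3*n/2 + n*n/2) = √2*√(-3/2 + 3*n/2 + n²/2) = √2*√(-3/2 + n²/2 + 3*n/2))
(-43*u)*((3 - 3)*P(6)) = (-43*(-16))*((3 - 3)*√(-3 + 6² + 3*6)) = 688*(0*√(-3 + 36 + 18)) = 688*(0*√51) = 688*0 = 0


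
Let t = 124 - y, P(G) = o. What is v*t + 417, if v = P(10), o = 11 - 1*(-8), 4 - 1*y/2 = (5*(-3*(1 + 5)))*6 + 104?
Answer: -13947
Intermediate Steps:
y = 880 (y = 8 - 2*((5*(-3*(1 + 5)))*6 + 104) = 8 - 2*((5*(-3*6))*6 + 104) = 8 - 2*((5*(-18))*6 + 104) = 8 - 2*(-90*6 + 104) = 8 - 2*(-540 + 104) = 8 - 2*(-436) = 8 + 872 = 880)
o = 19 (o = 11 + 8 = 19)
P(G) = 19
v = 19
t = -756 (t = 124 - 1*880 = 124 - 880 = -756)
v*t + 417 = 19*(-756) + 417 = -14364 + 417 = -13947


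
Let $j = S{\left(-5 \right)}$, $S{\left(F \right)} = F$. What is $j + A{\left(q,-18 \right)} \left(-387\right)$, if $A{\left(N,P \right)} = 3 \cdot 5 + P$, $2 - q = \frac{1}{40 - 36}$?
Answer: $1156$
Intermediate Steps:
$q = \frac{7}{4}$ ($q = 2 - \frac{1}{40 - 36} = 2 - \frac{1}{4} = \frac{7}{4} \approx 1.75$)
$A{\left(N,P \right)} = 15 + P$
$j = -5$
$j + A{\left(q,-18 \right)} \left(-387\right) = -5 + \left(15 - 18\right) \left(-387\right) = -5 - -1161 = -5 + 1161 = 1156$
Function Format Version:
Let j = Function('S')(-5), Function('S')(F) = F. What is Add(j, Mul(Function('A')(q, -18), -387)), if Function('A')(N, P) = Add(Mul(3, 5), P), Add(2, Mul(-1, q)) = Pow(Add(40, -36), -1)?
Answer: 1156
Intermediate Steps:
q = Rational(7, 4) (q = Add(2, Mul(-1, Pow(Add(40, -36), -1))) = Add(2, Mul(-1, Pow(4, -1))) = Add(2, Mul(-1, Rational(1, 4))) = Add(2, Rational(-1, 4)) = Rational(7, 4) ≈ 1.7500)
Function('A')(N, P) = Add(15, P)
j = -5
Add(j, Mul(Function('A')(q, -18), -387)) = Add(-5, Mul(Add(15, -18), -387)) = Add(-5, Mul(-3, -387)) = Add(-5, 1161) = 1156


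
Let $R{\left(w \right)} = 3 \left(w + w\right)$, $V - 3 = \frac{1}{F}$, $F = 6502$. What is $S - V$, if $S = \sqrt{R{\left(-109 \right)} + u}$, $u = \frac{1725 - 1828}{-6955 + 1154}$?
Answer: $- \frac{19507}{6502} + \frac{29 i \sqrt{26168311}}{5801} \approx -3.0002 + 25.573 i$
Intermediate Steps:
$u = \frac{103}{5801}$ ($u = - \frac{103}{-5801} = \left(-103\right) \left(- \frac{1}{5801}\right) = \frac{103}{5801} \approx 0.017756$)
$V = \frac{19507}{6502}$ ($V = 3 + \frac{1}{6502} = \frac{19507}{6502} \approx 3.0002$)
$R{\left(w \right)} = 6 w$ ($R{\left(w \right)} = 3 \cdot 2 w = 6 w$)
$S = \frac{29 i \sqrt{26168311}}{5801}$ ($S = \sqrt{6 \left(-109\right) + \frac{103}{5801}} = \sqrt{-654 + \frac{103}{5801}} = \sqrt{- \frac{3793751}{5801}} = \frac{29 i \sqrt{26168311}}{5801} \approx 25.573 i$)
$S - V = \frac{29 i \sqrt{26168311}}{5801} - \frac{19507}{6502} = - \frac{19507}{6502} + \frac{29 i \sqrt{26168311}}{5801}$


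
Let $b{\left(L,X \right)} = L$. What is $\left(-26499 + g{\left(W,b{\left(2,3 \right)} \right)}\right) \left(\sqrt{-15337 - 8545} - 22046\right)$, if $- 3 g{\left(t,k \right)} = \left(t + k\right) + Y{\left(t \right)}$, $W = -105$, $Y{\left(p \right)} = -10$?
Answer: $\frac{1750099664}{3} - \frac{79384 i \sqrt{23882}}{3} \approx 5.8337 \cdot 10^{8} - 4.0893 \cdot 10^{6} i$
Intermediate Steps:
$g{\left(t,k \right)} = \frac{10}{3} - \frac{k}{3} - \frac{t}{3}$ ($g{\left(t,k \right)} = - \frac{\left(t + k\right) - 10}{3} = - \frac{\left(k + t\right) - 10}{3} = - \frac{-10 + k + t}{3} = \frac{10}{3} - \frac{k}{3} - \frac{t}{3}$)
$\left(-26499 + g{\left(W,b{\left(2,3 \right)} \right)}\right) \left(\sqrt{-15337 - 8545} - 22046\right) = \left(-26499 - - \frac{113}{3}\right) \left(\sqrt{-15337 - 8545} - 22046\right) = \left(-26499 + \left(\frac{10}{3} - \frac{2}{3} + 35\right)\right) \left(\sqrt{-23882} - 22046\right) = \left(-26499 + \frac{113}{3}\right) \left(i \sqrt{23882} - 22046\right) = - \frac{79384 \left(-22046 + i \sqrt{23882}\right)}{3} = \frac{1750099664}{3} - \frac{79384 i \sqrt{23882}}{3}$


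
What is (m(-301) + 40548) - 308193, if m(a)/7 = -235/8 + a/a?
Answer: -2142749/8 ≈ -2.6784e+5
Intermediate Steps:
m(a) = -1589/8 (m(a) = 7*(-235/8 + a/a) = 7*(-235*⅛ + 1) = 7*(-235/8 + 1) = 7*(-227/8) = -1589/8)
(m(-301) + 40548) - 308193 = (-1589/8 + 40548) - 308193 = 322795/8 - 308193 = -2142749/8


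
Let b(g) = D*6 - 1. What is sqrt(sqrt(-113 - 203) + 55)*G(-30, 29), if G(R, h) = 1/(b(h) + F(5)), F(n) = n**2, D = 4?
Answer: sqrt(55 + 2*I*sqrt(79))/48 ≈ 0.15646 + 0.024656*I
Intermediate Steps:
b(g) = 23 (b(g) = 4*6 - 1 = 24 - 1 = 23)
G(R, h) = 1/48 (G(R, h) = 1/(23 + 5**2) = 1/(23 + 25) = 1/48)
sqrt(sqrt(-113 - 203) + 55)*G(-30, 29) = sqrt(sqrt(-113 - 203) + 55)*(1/48) = sqrt(sqrt(-316) + 55)*(1/48) = sqrt(2*I*sqrt(79) + 55)*(1/48) = sqrt(55 + 2*I*sqrt(79))*(1/48) = sqrt(55 + 2*I*sqrt(79))/48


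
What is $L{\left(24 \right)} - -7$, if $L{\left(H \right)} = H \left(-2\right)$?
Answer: $-41$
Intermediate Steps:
$L{\left(H \right)} = - 2 H$
$L{\left(24 \right)} - -7 = \left(-2\right) 24 - -7 = -48 + \left(32 - 25\right) = -48 + 7 = -41$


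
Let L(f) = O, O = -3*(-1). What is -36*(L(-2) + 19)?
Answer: -792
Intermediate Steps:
O = 3
L(f) = 3
-36*(L(-2) + 19) = -36*(3 + 19) = -36*22 = -792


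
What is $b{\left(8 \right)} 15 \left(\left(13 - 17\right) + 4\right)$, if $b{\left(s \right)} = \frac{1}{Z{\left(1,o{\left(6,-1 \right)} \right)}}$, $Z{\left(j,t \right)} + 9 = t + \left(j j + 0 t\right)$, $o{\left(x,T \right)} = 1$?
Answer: $0$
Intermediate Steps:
$Z{\left(j,t \right)} = -9 + t + j^{2}$ ($Z{\left(j,t \right)} = -9 + \left(t + \left(j j + 0 t\right)\right) = -9 + \left(t + \left(j^{2} + 0\right)\right) = -9 + \left(t + j^{2}\right) = -9 + t + j^{2}$)
$b{\left(s \right)} = - \frac{1}{7}$ ($b{\left(s \right)} = \frac{1}{-9 + 1 + 1^{2}} = \frac{1}{-9 + 1 + 1} = \frac{1}{-7} = - \frac{1}{7}$)
$b{\left(8 \right)} 15 \left(\left(13 - 17\right) + 4\right) = \left(- \frac{1}{7}\right) 15 \left(\left(13 - 17\right) + 4\right) = - \frac{15 \left(-4 + 4\right)}{7} = \left(- \frac{15}{7}\right) 0 = 0$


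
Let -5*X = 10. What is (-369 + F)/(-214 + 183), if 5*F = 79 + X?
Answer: 1768/155 ≈ 11.406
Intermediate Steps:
X = -2 (X = -⅕*10 = -2)
F = 77/5 (F = (79 - 2)/5 = (⅕)*77 = 77/5 ≈ 15.400)
(-369 + F)/(-214 + 183) = (-369 + 77/5)/(-214 + 183) = -1768/5/(-31) = -1768/5*(-1/31) = 1768/155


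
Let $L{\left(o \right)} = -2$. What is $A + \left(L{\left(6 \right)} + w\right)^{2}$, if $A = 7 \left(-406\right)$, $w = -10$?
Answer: $-2698$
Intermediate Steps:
$A = -2842$
$A + \left(L{\left(6 \right)} + w\right)^{2} = -2842 + \left(-2 - 10\right)^{2} = -2842 + \left(-12\right)^{2} = -2842 + 144 = -2698$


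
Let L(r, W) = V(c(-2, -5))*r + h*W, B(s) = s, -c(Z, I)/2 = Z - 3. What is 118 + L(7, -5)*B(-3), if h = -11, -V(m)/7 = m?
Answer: 1423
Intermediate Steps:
c(Z, I) = 6 - 2*Z (c(Z, I) = -2*(Z - 3) = -2*(-3 + Z) = 6 - 2*Z)
V(m) = -7*m
L(r, W) = -70*r - 11*W (L(r, W) = (-7*(6 - 2*(-2)))*r - 11*W = (-7*(6 + 4))*r - 11*W = (-7*10)*r - 11*W = -70*r - 11*W)
118 + L(7, -5)*B(-3) = 118 + (-70*7 - 11*(-5))*(-3) = 118 + (-490 + 55)*(-3) = 118 - 435*(-3) = 118 + 1305 = 1423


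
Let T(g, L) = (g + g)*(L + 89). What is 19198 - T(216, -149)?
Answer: 45118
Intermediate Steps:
T(g, L) = 2*g*(89 + L) (T(g, L) = (2*g)*(89 + L) = 2*g*(89 + L))
19198 - T(216, -149) = 19198 - 2*216*(89 - 149) = 19198 - 2*216*(-60) = 19198 - 1*(-25920) = 19198 + 25920 = 45118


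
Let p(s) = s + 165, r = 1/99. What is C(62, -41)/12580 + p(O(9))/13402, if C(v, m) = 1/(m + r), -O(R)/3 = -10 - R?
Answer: 5665846641/342083637640 ≈ 0.016563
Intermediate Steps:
r = 1/99 ≈ 0.010101
O(R) = 30 + 3*R (O(R) = -3*(-10 - R) = 30 + 3*R)
p(s) = 165 + s
C(v, m) = 1/(1/99 + m) (C(v, m) = 1/(m + 1/99) = 1/(1/99 + m))
C(62, -41)/12580 + p(O(9))/13402 = (99/(1 + 99*(-41)))/12580 + (165 + (30 + 3*9))/13402 = (99/(1 - 4059))*(1/12580) + (165 + (30 + 27))*(1/13402) = (99/(-4058))*(1/12580) + (165 + 57)*(1/13402) = (99*(-1/4058))*(1/12580) + 222*(1/13402) = -99/4058*1/12580 + 111/6701 = -99/51049640 + 111/6701 = 5665846641/342083637640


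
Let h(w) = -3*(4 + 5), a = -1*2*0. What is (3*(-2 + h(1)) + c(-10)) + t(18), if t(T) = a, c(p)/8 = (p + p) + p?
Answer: -327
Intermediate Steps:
c(p) = 24*p (c(p) = 8*((p + p) + p) = 8*(2*p + p) = 8*(3*p) = 24*p)
a = 0 (a = -2*0 = 0)
h(w) = -27 (h(w) = -3*9 = -27)
t(T) = 0
(3*(-2 + h(1)) + c(-10)) + t(18) = (3*(-2 - 27) + 24*(-10)) + 0 = (3*(-29) - 240) + 0 = (-87 - 240) + 0 = -327 + 0 = -327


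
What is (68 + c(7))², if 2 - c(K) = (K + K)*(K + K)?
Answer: 15876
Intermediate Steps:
c(K) = 2 - 4*K² (c(K) = 2 - (K + K)*(K + K) = 2 - 2*K*2*K = 2 - 4*K²)
(68 + c(7))² = (68 + (2 - 4*7²))² = (68 + (2 - 4*49))² = (68 + (2 - 196))² = (68 - 194)² = (-126)² = 15876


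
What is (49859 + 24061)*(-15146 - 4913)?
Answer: -1482761280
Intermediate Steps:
(49859 + 24061)*(-15146 - 4913) = 73920*(-20059) = -1482761280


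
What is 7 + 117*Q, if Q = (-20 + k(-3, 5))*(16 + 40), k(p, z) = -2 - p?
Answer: -124481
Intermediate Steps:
Q = -1064 (Q = (-20 + (-2 - 1*(-3)))*(16 + 40) = (-20 + (-2 + 3))*56 = (-20 + 1)*56 = -19*56 = -1064)
7 + 117*Q = 7 + 117*(-1064) = 7 - 124488 = -124481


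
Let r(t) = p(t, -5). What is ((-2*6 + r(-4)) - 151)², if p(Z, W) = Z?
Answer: 27889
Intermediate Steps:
r(t) = t
((-2*6 + r(-4)) - 151)² = ((-2*6 - 4) - 151)² = ((-12 - 4) - 151)² = (-16 - 151)² = (-167)² = 27889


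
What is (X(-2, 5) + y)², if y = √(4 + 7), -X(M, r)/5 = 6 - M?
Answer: (40 - √11)² ≈ 1345.7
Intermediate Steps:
X(M, r) = -30 + 5*M (X(M, r) = -5*(6 - M) = -30 + 5*M)
y = √11 ≈ 3.3166
(X(-2, 5) + y)² = ((-30 + 5*(-2)) + √11)² = ((-30 - 10) + √11)² = (-40 + √11)²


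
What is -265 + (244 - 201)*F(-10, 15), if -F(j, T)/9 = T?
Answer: -6070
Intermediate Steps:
F(j, T) = -9*T
-265 + (244 - 201)*F(-10, 15) = -265 + (244 - 201)*(-9*15) = -265 + 43*(-135) = -265 - 5805 = -6070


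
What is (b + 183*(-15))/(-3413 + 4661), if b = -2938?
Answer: -5683/1248 ≈ -4.5537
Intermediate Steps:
(b + 183*(-15))/(-3413 + 4661) = (-2938 + 183*(-15))/(-3413 + 4661) = (-2938 - 2745)/1248 = -5683*1/1248 = -5683/1248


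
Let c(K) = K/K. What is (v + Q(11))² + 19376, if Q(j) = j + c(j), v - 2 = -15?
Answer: 19377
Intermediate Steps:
v = -13 (v = 2 - 15 = -13)
c(K) = 1
Q(j) = 1 + j (Q(j) = j + 1 = 1 + j)
(v + Q(11))² + 19376 = (-13 + (1 + 11))² + 19376 = (-13 + 12)² + 19376 = (-1)² + 19376 = 1 + 19376 = 19377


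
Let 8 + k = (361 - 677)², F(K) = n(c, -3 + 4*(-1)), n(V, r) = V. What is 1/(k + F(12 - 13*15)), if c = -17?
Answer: 1/99831 ≈ 1.0017e-5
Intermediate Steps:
F(K) = -17
k = 99848 (k = -8 + (361 - 677)² = -8 + (-316)² = -8 + 99856 = 99848)
1/(k + F(12 - 13*15)) = 1/(99848 - 17) = 1/99831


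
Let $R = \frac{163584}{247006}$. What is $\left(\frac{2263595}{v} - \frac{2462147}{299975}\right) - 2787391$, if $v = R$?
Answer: $\frac{217899377996581}{345571200} \approx 6.3055 \cdot 10^{5}$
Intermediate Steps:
$R = \frac{81792}{123503}$ ($R = 163584 \cdot \frac{1}{247006} = \frac{81792}{123503} \approx 0.66227$)
$v = \frac{81792}{123503} \approx 0.66227$
$\left(\frac{2263595}{v} - \frac{2462147}{299975}\right) - 2787391 = \left(\frac{2263595}{\frac{81792}{123503}} - \frac{2462147}{299975}\right) - 2787391 = \left(2263595 \cdot \frac{123503}{81792} - \frac{2462147}{299975}\right) - 2787391 = \left(\frac{279560773285}{81792} - \frac{2462147}{299975}\right) - 2787391 = \frac{1181141430735781}{345571200} - 2787391 = \frac{217899377996581}{345571200}$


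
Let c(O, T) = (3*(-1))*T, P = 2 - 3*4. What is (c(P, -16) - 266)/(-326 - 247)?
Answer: 218/573 ≈ 0.38045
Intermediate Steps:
P = -10 (P = 2 - 12 = -10)
c(O, T) = -3*T
(c(P, -16) - 266)/(-326 - 247) = (-3*(-16) - 266)/(-326 - 247) = (48 - 266)/(-573) = -218*(-1/573) = 218/573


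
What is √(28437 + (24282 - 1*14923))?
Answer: 2*√9449 ≈ 194.41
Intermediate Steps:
√(28437 + (24282 - 1*14923)) = √(28437 + (24282 - 14923)) = √(28437 + 9359) = √37796 = 2*√9449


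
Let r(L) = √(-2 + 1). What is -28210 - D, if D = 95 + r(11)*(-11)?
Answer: -28305 + 11*I ≈ -28305.0 + 11.0*I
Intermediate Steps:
r(L) = I (r(L) = √(-1) = I)
D = 95 - 11*I (D = 95 + I*(-11) = 95 - 11*I ≈ 95.0 - 11.0*I)
-28210 - D = -28210 - (95 - 11*I) = -28210 + (-95 + 11*I) = -28305 + 11*I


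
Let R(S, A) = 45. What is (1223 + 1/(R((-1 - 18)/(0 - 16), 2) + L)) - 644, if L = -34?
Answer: 6370/11 ≈ 579.09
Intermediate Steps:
(1223 + 1/(R((-1 - 18)/(0 - 16), 2) + L)) - 644 = (1223 + 1/(45 - 34)) - 644 = (1223 + 1/11) - 644 = 13454/11 - 644 = 6370/11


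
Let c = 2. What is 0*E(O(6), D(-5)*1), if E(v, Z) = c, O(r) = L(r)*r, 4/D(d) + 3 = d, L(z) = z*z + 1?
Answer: 0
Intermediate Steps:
L(z) = 1 + z² (L(z) = z² + 1 = 1 + z²)
D(d) = 4/(-3 + d)
O(r) = r*(1 + r²) (O(r) = (1 + r²)*r = r*(1 + r²))
E(v, Z) = 2
0*E(O(6), D(-5)*1) = 0*2 = 0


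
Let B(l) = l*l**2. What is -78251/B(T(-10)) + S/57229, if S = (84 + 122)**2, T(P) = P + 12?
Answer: -4477886991/457832 ≈ -9780.6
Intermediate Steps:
T(P) = 12 + P
B(l) = l**3
S = 42436 (S = 206**2 = 42436)
-78251/B(T(-10)) + S/57229 = -78251/(12 - 10)**3 + 42436/57229 = -78251/(2**3) + 42436*(1/57229) = -78251/8 + 42436/57229 = -4477886991/457832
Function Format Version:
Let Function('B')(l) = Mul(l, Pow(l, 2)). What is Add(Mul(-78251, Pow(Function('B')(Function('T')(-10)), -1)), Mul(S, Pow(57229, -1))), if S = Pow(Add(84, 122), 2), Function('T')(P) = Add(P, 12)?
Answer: Rational(-4477886991, 457832) ≈ -9780.6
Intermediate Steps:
Function('T')(P) = Add(12, P)
Function('B')(l) = Pow(l, 3)
S = 42436 (S = Pow(206, 2) = 42436)
Add(Mul(-78251, Pow(Function('B')(Function('T')(-10)), -1)), Mul(S, Pow(57229, -1))) = Add(Mul(-78251, Pow(Pow(Add(12, -10), 3), -1)), Mul(42436, Pow(57229, -1))) = Add(Mul(-78251, Pow(Pow(2, 3), -1)), Mul(42436, Rational(1, 57229))) = Add(Mul(-78251, Pow(8, -1)), Rational(42436, 57229)) = Add(Mul(-78251, Rational(1, 8)), Rational(42436, 57229)) = Add(Rational(-78251, 8), Rational(42436, 57229)) = Rational(-4477886991, 457832)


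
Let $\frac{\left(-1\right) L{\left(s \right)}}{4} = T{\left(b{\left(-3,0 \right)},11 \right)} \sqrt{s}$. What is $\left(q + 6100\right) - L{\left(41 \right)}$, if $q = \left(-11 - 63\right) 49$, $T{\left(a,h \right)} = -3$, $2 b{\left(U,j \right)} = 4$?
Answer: $2474 - 12 \sqrt{41} \approx 2397.2$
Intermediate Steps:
$b{\left(U,j \right)} = 2$ ($b{\left(U,j \right)} = \frac{1}{2} \cdot 4 = 2$)
$q = -3626$ ($q = \left(-74\right) 49 = -3626$)
$L{\left(s \right)} = 12 \sqrt{s}$ ($L{\left(s \right)} = - 4 \left(- 3 \sqrt{s}\right) = 12 \sqrt{s}$)
$\left(q + 6100\right) - L{\left(41 \right)} = \left(-3626 + 6100\right) - 12 \sqrt{41} = 2474 - 12 \sqrt{41}$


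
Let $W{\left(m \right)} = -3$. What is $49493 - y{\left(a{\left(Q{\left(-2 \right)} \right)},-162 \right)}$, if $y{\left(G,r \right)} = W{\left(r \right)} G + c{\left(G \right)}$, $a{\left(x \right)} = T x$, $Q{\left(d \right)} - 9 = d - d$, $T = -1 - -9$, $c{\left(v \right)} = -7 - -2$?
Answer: $49714$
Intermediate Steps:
$c{\left(v \right)} = -5$ ($c{\left(v \right)} = -7 + 2 = -5$)
$T = 8$ ($T = -1 + 9 = 8$)
$Q{\left(d \right)} = 9$ ($Q{\left(d \right)} = 9 + \left(d - d\right) = 9 + 0 = 9$)
$a{\left(x \right)} = 8 x$
$y{\left(G,r \right)} = -5 - 3 G$ ($y{\left(G,r \right)} = - 3 G - 5 = -5 - 3 G$)
$49493 - y{\left(a{\left(Q{\left(-2 \right)} \right)},-162 \right)} = 49493 - \left(-5 - 3 \cdot 8 \cdot 9\right) = 49493 - \left(-5 - 216\right) = 49493 - -221 = 49493 + 221 = 49714$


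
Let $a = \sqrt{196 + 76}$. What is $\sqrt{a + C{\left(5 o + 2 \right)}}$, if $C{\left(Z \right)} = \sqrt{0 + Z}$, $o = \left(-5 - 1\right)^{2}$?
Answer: $\sqrt{\sqrt{182} + 4 \sqrt{17}} \approx 5.4757$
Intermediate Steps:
$o = 36$ ($o = \left(-6\right)^{2} = 36$)
$C{\left(Z \right)} = \sqrt{Z}$
$a = 4 \sqrt{17}$ ($a = \sqrt{272} = 4 \sqrt{17} \approx 16.492$)
$\sqrt{a + C{\left(5 o + 2 \right)}} = \sqrt{4 \sqrt{17} + \sqrt{5 \cdot 36 + 2}} = \sqrt{4 \sqrt{17} + \sqrt{180 + 2}} = \sqrt{4 \sqrt{17} + \sqrt{182}} = \sqrt{\sqrt{182} + 4 \sqrt{17}}$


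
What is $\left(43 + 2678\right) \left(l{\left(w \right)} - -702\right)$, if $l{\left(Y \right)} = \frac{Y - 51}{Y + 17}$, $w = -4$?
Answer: $\frac{24682191}{13} \approx 1.8986 \cdot 10^{6}$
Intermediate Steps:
$l{\left(Y \right)} = \frac{-51 + Y}{17 + Y}$
$\left(43 + 2678\right) \left(l{\left(w \right)} - -702\right) = \left(43 + 2678\right) \left(\frac{-51 - 4}{17 - 4} - -702\right) = 2721 \left(\frac{1}{13} \left(-55\right) + 702\right) = 2721 \left(- \frac{55}{13} + 702\right) = 2721 \cdot \frac{9071}{13} = \frac{24682191}{13}$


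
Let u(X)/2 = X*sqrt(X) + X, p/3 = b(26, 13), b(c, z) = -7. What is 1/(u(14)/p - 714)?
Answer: -3219/2302546 + 3*sqrt(14)/1151273 ≈ -0.0013883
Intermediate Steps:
p = -21 (p = 3*(-7) = -21)
u(X) = 2*X + 2*X**(3/2) (u(X) = 2*(X*sqrt(X) + X) = 2*(X**(3/2) + X) = 2*(X + X**(3/2)) = 2*X + 2*X**(3/2))
1/(u(14)/p - 714) = 1/((2*14 + 2*14**(3/2))/(-21) - 714) = 1/((28 + 2*(14*sqrt(14)))*(-1/21) - 714) = 1/((28 + 28*sqrt(14))*(-1/21) - 714) = 1/((-4/3 - 4*sqrt(14)/3) - 714) = 1/(-2146/3 - 4*sqrt(14)/3)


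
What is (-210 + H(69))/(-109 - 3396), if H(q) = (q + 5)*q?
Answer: -4896/3505 ≈ -1.3969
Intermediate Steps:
H(q) = q*(5 + q) (H(q) = (5 + q)*q = q*(5 + q))
(-210 + H(69))/(-109 - 3396) = (-210 + 69*(5 + 69))/(-109 - 3396) = (-210 + 69*74)/(-3505) = (-210 + 5106)*(-1/3505) = 4896*(-1/3505) = -4896/3505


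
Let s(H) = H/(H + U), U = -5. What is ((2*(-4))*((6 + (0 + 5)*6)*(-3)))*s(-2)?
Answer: 1728/7 ≈ 246.86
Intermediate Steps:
s(H) = H/(-5 + H) (s(H) = H/(H - 5) = H/(-5 + H))
((2*(-4))*((6 + (0 + 5)*6)*(-3)))*s(-2) = ((2*(-4))*((6 + (0 + 5)*6)*(-3)))*(-2/(-5 - 2)) = (-8*(6 + 5*6)*(-3))*(-2/(-7)) = (-8*(6 + 30)*(-3))*(-2*(-⅐)) = -288*(-3)*(2/7) = -8*(-108)*(2/7) = 864*(2/7) = 1728/7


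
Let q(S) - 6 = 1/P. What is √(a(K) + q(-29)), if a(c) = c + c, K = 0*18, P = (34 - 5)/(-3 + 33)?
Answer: 2*√1479/29 ≈ 2.6523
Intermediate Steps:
P = 29/30 ≈ 0.96667
K = 0
q(S) = 204/29 (q(S) = 6 + 1/(29/30) = 6 + 30/29 = 204/29)
a(c) = 2*c
√(a(K) + q(-29)) = √(2*0 + 204/29) = √(0 + 204/29) = √(204/29) = 2*√1479/29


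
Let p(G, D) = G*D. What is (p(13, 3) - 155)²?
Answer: 13456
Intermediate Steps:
p(G, D) = D*G
(p(13, 3) - 155)² = (3*13 - 155)² = (39 - 155)² = (-116)² = 13456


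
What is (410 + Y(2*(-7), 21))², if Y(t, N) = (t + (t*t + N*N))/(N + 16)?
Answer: 249418849/1369 ≈ 1.8219e+5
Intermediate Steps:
Y(t, N) = (t + N² + t²)/(16 + N) (Y(t, N) = (t + (t² + N²))/(16 + N) = (t + (N² + t²))/(16 + N) = (t + N² + t²)/(16 + N))
(410 + Y(2*(-7), 21))² = (410 + (2*(-7) + 21² + (2*(-7))²)/(16 + 21))² = (410 + (-14 + 441 + (-14)²)/37)² = (410 + (-14 + 441 + 196)/37)² = (410 + (1/37)*623)² = (410 + 623/37)² = (15793/37)² = 249418849/1369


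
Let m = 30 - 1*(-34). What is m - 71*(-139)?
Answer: 9933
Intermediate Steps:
m = 64 (m = 30 + 34 = 64)
m - 71*(-139) = 64 - 71*(-139) = 64 + 9869 = 9933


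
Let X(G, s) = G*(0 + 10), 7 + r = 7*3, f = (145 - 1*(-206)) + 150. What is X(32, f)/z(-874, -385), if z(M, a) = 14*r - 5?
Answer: 320/191 ≈ 1.6754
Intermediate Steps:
f = 501 (f = (145 + 206) + 150 = 351 + 150 = 501)
r = 14 (r = -7 + 7*3 = -7 + 21 = 14)
z(M, a) = 191 (z(M, a) = 14*14 - 5 = 196 - 5 = 191)
X(G, s) = 10*G (X(G, s) = G*10 = 10*G)
X(32, f)/z(-874, -385) = (10*32)/191 = 320*(1/191) = 320/191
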